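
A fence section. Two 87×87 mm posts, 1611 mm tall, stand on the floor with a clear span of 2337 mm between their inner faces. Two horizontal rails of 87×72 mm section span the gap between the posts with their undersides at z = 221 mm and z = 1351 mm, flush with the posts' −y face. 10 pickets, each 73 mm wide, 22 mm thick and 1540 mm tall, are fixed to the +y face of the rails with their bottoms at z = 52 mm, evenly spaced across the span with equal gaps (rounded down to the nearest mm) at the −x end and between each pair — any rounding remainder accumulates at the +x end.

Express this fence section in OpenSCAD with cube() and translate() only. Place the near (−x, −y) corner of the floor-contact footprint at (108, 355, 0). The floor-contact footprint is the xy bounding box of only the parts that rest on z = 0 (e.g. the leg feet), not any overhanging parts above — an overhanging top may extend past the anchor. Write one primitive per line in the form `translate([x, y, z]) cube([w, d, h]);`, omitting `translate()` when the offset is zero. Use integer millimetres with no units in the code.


translate([108, 355, 0]) cube([87, 87, 1611]);
translate([2532, 355, 0]) cube([87, 87, 1611]);
translate([195, 355, 221]) cube([2337, 87, 72]);
translate([195, 355, 1351]) cube([2337, 87, 72]);
translate([341, 442, 52]) cube([73, 22, 1540]);
translate([560, 442, 52]) cube([73, 22, 1540]);
translate([779, 442, 52]) cube([73, 22, 1540]);
translate([998, 442, 52]) cube([73, 22, 1540]);
translate([1217, 442, 52]) cube([73, 22, 1540]);
translate([1436, 442, 52]) cube([73, 22, 1540]);
translate([1655, 442, 52]) cube([73, 22, 1540]);
translate([1874, 442, 52]) cube([73, 22, 1540]);
translate([2093, 442, 52]) cube([73, 22, 1540]);
translate([2312, 442, 52]) cube([73, 22, 1540]);


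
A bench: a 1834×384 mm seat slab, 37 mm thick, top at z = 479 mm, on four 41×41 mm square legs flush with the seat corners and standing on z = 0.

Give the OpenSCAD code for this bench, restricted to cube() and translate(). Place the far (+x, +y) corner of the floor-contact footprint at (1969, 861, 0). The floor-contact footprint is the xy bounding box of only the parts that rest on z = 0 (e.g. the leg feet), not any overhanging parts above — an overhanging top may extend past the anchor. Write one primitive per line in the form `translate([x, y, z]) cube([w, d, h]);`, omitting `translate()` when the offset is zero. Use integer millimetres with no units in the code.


// leg_h = 479 − 37 = 442
translate([135, 477, 442]) cube([1834, 384, 37]);
translate([135, 477, 0]) cube([41, 41, 442]);
translate([135, 820, 0]) cube([41, 41, 442]);
translate([1928, 477, 0]) cube([41, 41, 442]);
translate([1928, 820, 0]) cube([41, 41, 442]);


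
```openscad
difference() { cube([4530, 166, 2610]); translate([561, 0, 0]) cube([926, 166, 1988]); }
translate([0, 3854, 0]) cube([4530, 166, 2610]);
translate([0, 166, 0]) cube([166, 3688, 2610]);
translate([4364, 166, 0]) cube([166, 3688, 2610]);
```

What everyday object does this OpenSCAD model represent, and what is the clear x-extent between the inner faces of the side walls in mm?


A single room. The interior width is 4198 mm.

Four walls enclosing a rectangle with a door in the front wall — a room. Outside width 4530 minus two 166 mm walls gives 4198 mm.


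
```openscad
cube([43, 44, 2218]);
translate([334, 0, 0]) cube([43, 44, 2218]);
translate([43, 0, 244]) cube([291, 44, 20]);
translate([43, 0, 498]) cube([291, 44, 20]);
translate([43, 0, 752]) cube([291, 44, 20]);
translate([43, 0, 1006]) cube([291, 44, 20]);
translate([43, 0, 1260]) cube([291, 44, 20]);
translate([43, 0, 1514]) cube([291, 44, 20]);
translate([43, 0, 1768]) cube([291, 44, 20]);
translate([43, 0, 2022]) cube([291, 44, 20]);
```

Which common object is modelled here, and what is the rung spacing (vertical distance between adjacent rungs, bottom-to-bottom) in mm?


A ladder. The rung spacing is 254 mm.

Two tall 43×44 posts with 8 short bars between them — a ladder. Adjacent rungs sit at z = 244 and z = 498, so the spacing is 498 − 244 = 254 mm.


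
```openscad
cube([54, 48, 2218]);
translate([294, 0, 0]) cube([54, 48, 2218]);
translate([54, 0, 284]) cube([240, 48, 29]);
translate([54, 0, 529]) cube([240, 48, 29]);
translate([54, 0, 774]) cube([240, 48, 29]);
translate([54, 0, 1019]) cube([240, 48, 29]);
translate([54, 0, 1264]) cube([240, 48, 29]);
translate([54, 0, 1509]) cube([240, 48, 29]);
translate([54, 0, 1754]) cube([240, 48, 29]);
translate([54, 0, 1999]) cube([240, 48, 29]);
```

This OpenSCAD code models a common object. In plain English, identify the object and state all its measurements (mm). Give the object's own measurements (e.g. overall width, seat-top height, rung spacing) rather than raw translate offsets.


A straight ladder. Two 54×48 mm vertical rails, 2218 mm tall, stand 348 mm apart (outside-to-outside) with their front faces coplanar on the −y side. 8 rungs, each 48 mm deep and 29 mm tall, span between the inner faces of the rails, front faces flush with the rails. The lowest rung's underside is at z = 284 mm and rungs are spaced 245 mm apart (underside to underside).


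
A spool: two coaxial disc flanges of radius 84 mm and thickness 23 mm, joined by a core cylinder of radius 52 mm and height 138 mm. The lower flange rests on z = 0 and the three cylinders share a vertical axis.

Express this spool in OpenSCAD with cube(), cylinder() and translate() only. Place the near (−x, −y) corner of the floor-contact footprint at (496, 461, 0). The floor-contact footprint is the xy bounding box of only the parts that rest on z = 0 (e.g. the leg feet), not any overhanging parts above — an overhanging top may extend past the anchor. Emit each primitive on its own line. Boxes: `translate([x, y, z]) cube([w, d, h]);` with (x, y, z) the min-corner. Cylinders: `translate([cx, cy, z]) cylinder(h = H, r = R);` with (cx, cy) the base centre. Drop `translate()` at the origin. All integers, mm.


translate([580, 545, 0]) cylinder(h = 23, r = 84);
translate([580, 545, 23]) cylinder(h = 138, r = 52);
translate([580, 545, 161]) cylinder(h = 23, r = 84);


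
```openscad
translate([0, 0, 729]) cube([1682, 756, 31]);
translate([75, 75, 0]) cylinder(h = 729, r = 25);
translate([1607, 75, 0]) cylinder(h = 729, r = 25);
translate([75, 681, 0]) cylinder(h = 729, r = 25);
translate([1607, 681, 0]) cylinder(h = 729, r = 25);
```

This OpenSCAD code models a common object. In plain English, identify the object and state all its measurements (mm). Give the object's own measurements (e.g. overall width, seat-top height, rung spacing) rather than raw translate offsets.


A rectangular dining table. The top is 1682×756×31 mm with its upper surface at z = 760 mm. It stands on four round legs of 50 mm diameter, each leg's bounding box inset 50 mm from the nearest pair of top edges, running from the floor to the underside of the top.


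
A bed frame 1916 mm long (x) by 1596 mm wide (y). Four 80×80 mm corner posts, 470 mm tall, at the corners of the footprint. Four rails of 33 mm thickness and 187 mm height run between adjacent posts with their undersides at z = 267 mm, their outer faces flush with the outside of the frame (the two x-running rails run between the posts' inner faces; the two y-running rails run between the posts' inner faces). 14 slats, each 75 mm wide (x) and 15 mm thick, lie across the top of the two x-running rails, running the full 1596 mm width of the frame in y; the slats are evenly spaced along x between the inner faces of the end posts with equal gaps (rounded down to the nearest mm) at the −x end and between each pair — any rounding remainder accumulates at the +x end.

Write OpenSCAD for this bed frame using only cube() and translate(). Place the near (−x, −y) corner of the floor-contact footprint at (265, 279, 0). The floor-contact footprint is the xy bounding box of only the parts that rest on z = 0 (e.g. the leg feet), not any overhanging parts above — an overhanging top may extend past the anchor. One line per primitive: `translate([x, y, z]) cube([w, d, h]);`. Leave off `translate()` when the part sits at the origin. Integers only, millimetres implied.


// slat z = rail_z + rail_h = 267 + 187 = 454
// slat gap = ⌊(1756 − 14·75) / 15⌋ = 47
translate([265, 279, 0]) cube([80, 80, 470]);
translate([265, 1795, 0]) cube([80, 80, 470]);
translate([2101, 279, 0]) cube([80, 80, 470]);
translate([2101, 1795, 0]) cube([80, 80, 470]);
translate([345, 279, 267]) cube([1756, 33, 187]);
translate([345, 1842, 267]) cube([1756, 33, 187]);
translate([265, 359, 267]) cube([33, 1436, 187]);
translate([2148, 359, 267]) cube([33, 1436, 187]);
translate([392, 279, 454]) cube([75, 1596, 15]);
translate([514, 279, 454]) cube([75, 1596, 15]);
translate([636, 279, 454]) cube([75, 1596, 15]);
translate([758, 279, 454]) cube([75, 1596, 15]);
translate([880, 279, 454]) cube([75, 1596, 15]);
translate([1002, 279, 454]) cube([75, 1596, 15]);
translate([1124, 279, 454]) cube([75, 1596, 15]);
translate([1246, 279, 454]) cube([75, 1596, 15]);
translate([1368, 279, 454]) cube([75, 1596, 15]);
translate([1490, 279, 454]) cube([75, 1596, 15]);
translate([1612, 279, 454]) cube([75, 1596, 15]);
translate([1734, 279, 454]) cube([75, 1596, 15]);
translate([1856, 279, 454]) cube([75, 1596, 15]);
translate([1978, 279, 454]) cube([75, 1596, 15]);


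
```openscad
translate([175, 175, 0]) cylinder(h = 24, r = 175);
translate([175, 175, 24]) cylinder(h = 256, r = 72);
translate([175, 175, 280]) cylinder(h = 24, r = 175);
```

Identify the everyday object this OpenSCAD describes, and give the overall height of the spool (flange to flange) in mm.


A spool. The overall height is 304 mm.

Three coaxial cylinders, large–small–large — a spool. Two 24 mm flanges and a 256 mm core give 24 + 256 + 24 = 304 mm.


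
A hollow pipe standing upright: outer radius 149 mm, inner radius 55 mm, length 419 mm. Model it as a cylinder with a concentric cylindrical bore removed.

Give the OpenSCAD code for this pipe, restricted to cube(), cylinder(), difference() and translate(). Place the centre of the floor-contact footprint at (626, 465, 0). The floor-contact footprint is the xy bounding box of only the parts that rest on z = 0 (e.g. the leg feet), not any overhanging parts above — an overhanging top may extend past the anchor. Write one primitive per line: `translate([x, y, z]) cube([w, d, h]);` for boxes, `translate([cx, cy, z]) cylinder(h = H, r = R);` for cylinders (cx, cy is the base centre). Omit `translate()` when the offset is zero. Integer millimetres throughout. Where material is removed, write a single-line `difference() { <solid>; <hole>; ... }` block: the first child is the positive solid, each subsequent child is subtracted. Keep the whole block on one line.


difference() { translate([626, 465, 0]) cylinder(h = 419, r = 149); translate([626, 465, 0]) cylinder(h = 419, r = 55); }


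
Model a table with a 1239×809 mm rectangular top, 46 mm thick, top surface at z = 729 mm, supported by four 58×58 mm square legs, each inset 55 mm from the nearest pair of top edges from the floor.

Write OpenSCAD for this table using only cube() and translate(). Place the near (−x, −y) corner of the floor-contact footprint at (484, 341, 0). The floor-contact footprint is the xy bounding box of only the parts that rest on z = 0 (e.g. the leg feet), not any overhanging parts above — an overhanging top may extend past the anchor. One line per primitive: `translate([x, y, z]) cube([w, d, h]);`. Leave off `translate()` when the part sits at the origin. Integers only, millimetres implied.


// leg_h = 729 - 46 = 683
translate([429, 286, 683]) cube([1239, 809, 46]);
translate([484, 341, 0]) cube([58, 58, 683]);
translate([1555, 341, 0]) cube([58, 58, 683]);
translate([484, 982, 0]) cube([58, 58, 683]);
translate([1555, 982, 0]) cube([58, 58, 683]);


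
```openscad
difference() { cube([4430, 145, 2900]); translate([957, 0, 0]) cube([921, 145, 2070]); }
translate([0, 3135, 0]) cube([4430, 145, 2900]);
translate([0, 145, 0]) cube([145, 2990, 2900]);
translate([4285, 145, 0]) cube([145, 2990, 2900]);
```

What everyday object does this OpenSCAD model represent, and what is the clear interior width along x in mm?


A single room. The interior width is 4140 mm.

Four walls enclosing a rectangle with a door in the front wall — a room. Outside width 4430 minus two 145 mm walls gives 4140 mm.


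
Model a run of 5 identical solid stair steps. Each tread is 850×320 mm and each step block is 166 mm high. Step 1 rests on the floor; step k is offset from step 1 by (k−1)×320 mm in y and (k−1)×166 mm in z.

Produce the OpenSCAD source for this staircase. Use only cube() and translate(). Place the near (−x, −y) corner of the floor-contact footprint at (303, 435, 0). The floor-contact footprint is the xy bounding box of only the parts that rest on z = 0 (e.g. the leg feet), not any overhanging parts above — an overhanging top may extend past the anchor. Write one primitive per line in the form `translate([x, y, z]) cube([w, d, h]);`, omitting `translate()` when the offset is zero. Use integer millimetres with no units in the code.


translate([303, 435, 0]) cube([850, 320, 166]);
translate([303, 755, 166]) cube([850, 320, 166]);
translate([303, 1075, 332]) cube([850, 320, 166]);
translate([303, 1395, 498]) cube([850, 320, 166]);
translate([303, 1715, 664]) cube([850, 320, 166]);


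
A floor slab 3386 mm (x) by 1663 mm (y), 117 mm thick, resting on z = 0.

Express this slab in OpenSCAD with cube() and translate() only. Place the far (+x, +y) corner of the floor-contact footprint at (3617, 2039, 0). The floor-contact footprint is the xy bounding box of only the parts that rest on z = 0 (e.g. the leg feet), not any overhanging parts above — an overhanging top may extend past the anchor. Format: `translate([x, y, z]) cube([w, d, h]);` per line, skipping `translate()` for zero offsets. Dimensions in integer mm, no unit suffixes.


translate([231, 376, 0]) cube([3386, 1663, 117]);


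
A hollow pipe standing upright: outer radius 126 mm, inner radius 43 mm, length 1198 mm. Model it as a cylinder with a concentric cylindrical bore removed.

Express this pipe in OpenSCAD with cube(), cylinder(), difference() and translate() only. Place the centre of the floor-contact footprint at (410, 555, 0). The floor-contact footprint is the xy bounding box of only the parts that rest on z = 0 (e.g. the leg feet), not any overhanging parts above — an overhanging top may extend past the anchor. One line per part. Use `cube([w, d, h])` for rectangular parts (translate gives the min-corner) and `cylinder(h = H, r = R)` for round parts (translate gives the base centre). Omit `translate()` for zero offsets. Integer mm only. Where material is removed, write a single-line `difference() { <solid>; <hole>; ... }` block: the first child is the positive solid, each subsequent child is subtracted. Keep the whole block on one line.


difference() { translate([410, 555, 0]) cylinder(h = 1198, r = 126); translate([410, 555, 0]) cylinder(h = 1198, r = 43); }


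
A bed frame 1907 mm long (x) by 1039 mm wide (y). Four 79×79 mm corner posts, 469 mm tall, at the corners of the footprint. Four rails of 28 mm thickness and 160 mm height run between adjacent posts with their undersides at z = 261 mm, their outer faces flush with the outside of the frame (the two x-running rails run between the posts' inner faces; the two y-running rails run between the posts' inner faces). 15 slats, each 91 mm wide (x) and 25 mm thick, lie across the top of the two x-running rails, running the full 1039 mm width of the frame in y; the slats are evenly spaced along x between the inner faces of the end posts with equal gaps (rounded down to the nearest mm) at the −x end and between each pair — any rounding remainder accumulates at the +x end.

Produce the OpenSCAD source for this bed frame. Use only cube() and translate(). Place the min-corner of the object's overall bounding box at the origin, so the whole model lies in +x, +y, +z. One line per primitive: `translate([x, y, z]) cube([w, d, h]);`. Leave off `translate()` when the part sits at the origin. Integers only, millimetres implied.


cube([79, 79, 469]);
translate([0, 960, 0]) cube([79, 79, 469]);
translate([1828, 0, 0]) cube([79, 79, 469]);
translate([1828, 960, 0]) cube([79, 79, 469]);
translate([79, 0, 261]) cube([1749, 28, 160]);
translate([79, 1011, 261]) cube([1749, 28, 160]);
translate([0, 79, 261]) cube([28, 881, 160]);
translate([1879, 79, 261]) cube([28, 881, 160]);
translate([103, 0, 421]) cube([91, 1039, 25]);
translate([218, 0, 421]) cube([91, 1039, 25]);
translate([333, 0, 421]) cube([91, 1039, 25]);
translate([448, 0, 421]) cube([91, 1039, 25]);
translate([563, 0, 421]) cube([91, 1039, 25]);
translate([678, 0, 421]) cube([91, 1039, 25]);
translate([793, 0, 421]) cube([91, 1039, 25]);
translate([908, 0, 421]) cube([91, 1039, 25]);
translate([1023, 0, 421]) cube([91, 1039, 25]);
translate([1138, 0, 421]) cube([91, 1039, 25]);
translate([1253, 0, 421]) cube([91, 1039, 25]);
translate([1368, 0, 421]) cube([91, 1039, 25]);
translate([1483, 0, 421]) cube([91, 1039, 25]);
translate([1598, 0, 421]) cube([91, 1039, 25]);
translate([1713, 0, 421]) cube([91, 1039, 25]);


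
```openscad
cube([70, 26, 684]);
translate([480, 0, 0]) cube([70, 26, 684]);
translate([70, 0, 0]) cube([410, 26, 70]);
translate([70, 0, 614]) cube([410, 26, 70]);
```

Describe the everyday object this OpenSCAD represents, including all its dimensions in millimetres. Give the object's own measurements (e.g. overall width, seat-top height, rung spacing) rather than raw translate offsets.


A rectangular picture frame lying in the x–z plane (depth along y). The opening is 410 mm wide (x) by 544 mm tall (z), surrounded by a border 70 mm wide on all four sides. The frame is 26 mm deep and is made of two full-height vertical stiles with two horizontal rails fitted between them.


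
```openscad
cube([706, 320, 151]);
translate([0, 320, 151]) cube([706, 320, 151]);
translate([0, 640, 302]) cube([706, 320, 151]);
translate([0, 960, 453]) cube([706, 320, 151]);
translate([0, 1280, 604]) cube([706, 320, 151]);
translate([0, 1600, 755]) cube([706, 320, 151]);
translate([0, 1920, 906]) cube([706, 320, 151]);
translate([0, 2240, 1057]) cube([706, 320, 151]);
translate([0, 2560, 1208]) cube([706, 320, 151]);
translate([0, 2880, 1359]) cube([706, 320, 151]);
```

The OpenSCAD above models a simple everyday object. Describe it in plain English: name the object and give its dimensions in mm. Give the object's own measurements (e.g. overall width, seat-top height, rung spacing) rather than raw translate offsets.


A straight staircase of 10 solid steps. Each step is 706 mm wide (x), 320 mm deep (y, the going) and 151 mm tall (the rise). The first step rests on the floor; each subsequent step sits one going further in +y and one rise higher in +z, directly behind and above the previous step with no overlap.


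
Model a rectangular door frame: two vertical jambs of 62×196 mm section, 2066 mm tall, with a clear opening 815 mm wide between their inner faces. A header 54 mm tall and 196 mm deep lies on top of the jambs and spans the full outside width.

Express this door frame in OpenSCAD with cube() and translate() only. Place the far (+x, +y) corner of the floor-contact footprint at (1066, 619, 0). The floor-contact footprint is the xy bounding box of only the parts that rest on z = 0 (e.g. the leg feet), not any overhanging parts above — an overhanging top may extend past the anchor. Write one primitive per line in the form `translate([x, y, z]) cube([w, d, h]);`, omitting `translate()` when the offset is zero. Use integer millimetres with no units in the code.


translate([127, 423, 0]) cube([62, 196, 2066]);
translate([1004, 423, 0]) cube([62, 196, 2066]);
translate([127, 423, 2066]) cube([939, 196, 54]);


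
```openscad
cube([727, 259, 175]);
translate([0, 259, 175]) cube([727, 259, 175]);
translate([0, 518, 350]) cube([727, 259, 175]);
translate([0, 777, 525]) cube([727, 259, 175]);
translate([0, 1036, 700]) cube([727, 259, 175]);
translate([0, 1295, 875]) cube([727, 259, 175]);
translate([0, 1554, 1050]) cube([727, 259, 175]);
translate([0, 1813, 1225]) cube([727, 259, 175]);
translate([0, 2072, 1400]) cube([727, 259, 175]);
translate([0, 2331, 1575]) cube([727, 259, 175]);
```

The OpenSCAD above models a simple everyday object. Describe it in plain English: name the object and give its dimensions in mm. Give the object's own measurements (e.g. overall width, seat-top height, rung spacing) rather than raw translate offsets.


A straight staircase of 10 solid steps. Each step is 727 mm wide (x), 259 mm deep (y, the going) and 175 mm tall (the rise). The first step rests on the floor; each subsequent step sits one going further in +y and one rise higher in +z, directly behind and above the previous step with no overlap.


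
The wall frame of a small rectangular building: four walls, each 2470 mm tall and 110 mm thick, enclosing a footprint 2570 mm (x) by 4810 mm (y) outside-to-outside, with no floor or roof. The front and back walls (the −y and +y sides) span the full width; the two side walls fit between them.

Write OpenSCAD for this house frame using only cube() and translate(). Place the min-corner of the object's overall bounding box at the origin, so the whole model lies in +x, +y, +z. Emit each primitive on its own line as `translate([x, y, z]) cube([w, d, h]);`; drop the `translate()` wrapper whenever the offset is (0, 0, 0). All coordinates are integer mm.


cube([2570, 110, 2470]);
translate([0, 4700, 0]) cube([2570, 110, 2470]);
translate([0, 110, 0]) cube([110, 4590, 2470]);
translate([2460, 110, 0]) cube([110, 4590, 2470]);


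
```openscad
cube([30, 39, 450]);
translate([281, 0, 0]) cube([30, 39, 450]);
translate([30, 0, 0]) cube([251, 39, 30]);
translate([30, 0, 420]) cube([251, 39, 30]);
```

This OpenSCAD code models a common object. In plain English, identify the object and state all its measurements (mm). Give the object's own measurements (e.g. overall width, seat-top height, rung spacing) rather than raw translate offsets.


A rectangular picture frame lying in the x–z plane (depth along y). The opening is 251 mm wide (x) by 390 mm tall (z), surrounded by a border 30 mm wide on all four sides. The frame is 39 mm deep and is made of two full-height vertical stiles with two horizontal rails fitted between them.


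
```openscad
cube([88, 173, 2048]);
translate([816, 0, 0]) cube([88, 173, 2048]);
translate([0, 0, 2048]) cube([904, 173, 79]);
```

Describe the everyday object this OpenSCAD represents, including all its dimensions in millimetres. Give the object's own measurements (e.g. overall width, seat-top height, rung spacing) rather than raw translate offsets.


A door frame. The clear opening is 728 mm wide and 2048 mm high. Two 88 mm wide jambs, 173 mm deep, stand either side of the opening from the floor to the top of the opening. A 79 mm thick head sits across the top of both jambs, spanning the full outside width of the frame.


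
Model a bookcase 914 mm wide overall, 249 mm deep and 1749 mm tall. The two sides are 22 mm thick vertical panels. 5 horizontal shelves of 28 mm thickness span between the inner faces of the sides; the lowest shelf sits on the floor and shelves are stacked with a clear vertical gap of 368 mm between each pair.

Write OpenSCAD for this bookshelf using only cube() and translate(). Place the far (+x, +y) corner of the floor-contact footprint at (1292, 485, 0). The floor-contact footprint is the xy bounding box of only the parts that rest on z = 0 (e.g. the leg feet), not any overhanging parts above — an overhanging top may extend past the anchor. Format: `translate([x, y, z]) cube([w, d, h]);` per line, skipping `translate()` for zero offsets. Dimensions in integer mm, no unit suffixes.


translate([378, 236, 0]) cube([22, 249, 1749]);
translate([1270, 236, 0]) cube([22, 249, 1749]);
translate([400, 236, 0]) cube([870, 249, 28]);
translate([400, 236, 396]) cube([870, 249, 28]);
translate([400, 236, 792]) cube([870, 249, 28]);
translate([400, 236, 1188]) cube([870, 249, 28]);
translate([400, 236, 1584]) cube([870, 249, 28]);


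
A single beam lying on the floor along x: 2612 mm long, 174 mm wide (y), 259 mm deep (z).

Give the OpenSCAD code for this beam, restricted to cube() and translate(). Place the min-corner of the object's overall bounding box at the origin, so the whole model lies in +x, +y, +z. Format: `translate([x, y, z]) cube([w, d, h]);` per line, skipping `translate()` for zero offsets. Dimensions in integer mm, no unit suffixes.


cube([2612, 174, 259]);


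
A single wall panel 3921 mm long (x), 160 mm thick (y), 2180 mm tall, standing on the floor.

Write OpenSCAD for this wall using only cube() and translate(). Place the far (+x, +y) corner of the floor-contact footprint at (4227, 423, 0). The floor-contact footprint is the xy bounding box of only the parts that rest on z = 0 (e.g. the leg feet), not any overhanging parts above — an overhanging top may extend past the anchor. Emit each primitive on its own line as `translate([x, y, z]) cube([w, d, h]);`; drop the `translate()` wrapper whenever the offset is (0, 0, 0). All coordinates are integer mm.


translate([306, 263, 0]) cube([3921, 160, 2180]);


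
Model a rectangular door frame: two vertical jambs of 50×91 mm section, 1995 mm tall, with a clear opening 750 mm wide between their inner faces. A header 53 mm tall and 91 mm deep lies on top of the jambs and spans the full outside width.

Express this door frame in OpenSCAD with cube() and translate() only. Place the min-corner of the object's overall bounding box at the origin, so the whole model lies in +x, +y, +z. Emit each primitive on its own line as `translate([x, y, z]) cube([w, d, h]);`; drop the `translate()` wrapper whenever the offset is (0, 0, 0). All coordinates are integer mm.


cube([50, 91, 1995]);
translate([800, 0, 0]) cube([50, 91, 1995]);
translate([0, 0, 1995]) cube([850, 91, 53]);


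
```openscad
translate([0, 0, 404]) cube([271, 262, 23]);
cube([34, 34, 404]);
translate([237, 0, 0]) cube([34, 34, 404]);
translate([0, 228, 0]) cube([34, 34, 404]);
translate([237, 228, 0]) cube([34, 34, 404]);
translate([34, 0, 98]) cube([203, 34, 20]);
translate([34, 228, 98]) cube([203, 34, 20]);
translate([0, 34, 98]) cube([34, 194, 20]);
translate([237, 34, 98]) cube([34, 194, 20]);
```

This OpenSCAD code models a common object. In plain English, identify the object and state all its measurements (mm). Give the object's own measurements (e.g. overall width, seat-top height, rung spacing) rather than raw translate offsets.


A four-legged stool. The seat is a 271×262×23 mm slab whose top surface is at z = 427 mm; four square legs, each 34×34 mm in cross-section, run from the floor (z = 0) to the underside of the seat, each flush with a corner of the seat. Four stretchers, 34 mm wide and 20 mm tall, connect adjacent legs with their undersides at z = 98 mm, each running between the inner faces of the legs it joins and aligned with the legs' outer faces on the other axis.


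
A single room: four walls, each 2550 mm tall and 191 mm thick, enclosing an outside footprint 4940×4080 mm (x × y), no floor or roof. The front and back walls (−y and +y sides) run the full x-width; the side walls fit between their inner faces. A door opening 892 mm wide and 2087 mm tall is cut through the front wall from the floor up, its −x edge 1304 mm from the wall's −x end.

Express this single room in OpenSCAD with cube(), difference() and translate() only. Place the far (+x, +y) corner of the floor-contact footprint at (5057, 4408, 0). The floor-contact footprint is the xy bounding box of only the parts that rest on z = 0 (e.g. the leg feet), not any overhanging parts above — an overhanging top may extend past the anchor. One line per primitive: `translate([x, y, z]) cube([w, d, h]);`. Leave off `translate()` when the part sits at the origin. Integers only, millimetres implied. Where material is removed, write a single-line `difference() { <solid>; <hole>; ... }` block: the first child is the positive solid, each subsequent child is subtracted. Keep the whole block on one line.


difference() { translate([117, 328, 0]) cube([4940, 191, 2550]); translate([1421, 328, 0]) cube([892, 191, 2087]); }
translate([117, 4217, 0]) cube([4940, 191, 2550]);
translate([117, 519, 0]) cube([191, 3698, 2550]);
translate([4866, 519, 0]) cube([191, 3698, 2550]);


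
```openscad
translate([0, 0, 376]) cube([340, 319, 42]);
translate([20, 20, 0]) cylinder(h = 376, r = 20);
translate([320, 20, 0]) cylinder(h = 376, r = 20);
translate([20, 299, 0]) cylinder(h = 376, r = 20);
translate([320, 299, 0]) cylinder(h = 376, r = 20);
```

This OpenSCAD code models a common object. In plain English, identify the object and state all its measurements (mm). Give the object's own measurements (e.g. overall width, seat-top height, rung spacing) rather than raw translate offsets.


A four-legged stool. The seat is a 340×319×42 mm slab whose top surface is at z = 418 mm; four round legs, each 40 mm in diameter, run from the floor (z = 0) to the underside of the seat, each leg's axis is inset half a diameter from the nearest pair of seat edges (so the leg's bounding box is flush with the corner).


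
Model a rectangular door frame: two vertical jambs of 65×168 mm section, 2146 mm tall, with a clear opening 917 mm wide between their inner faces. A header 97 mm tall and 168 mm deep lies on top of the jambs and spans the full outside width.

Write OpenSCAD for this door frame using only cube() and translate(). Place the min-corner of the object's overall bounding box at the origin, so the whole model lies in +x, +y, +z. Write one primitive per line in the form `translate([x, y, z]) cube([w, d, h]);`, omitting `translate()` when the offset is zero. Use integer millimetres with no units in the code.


cube([65, 168, 2146]);
translate([982, 0, 0]) cube([65, 168, 2146]);
translate([0, 0, 2146]) cube([1047, 168, 97]);


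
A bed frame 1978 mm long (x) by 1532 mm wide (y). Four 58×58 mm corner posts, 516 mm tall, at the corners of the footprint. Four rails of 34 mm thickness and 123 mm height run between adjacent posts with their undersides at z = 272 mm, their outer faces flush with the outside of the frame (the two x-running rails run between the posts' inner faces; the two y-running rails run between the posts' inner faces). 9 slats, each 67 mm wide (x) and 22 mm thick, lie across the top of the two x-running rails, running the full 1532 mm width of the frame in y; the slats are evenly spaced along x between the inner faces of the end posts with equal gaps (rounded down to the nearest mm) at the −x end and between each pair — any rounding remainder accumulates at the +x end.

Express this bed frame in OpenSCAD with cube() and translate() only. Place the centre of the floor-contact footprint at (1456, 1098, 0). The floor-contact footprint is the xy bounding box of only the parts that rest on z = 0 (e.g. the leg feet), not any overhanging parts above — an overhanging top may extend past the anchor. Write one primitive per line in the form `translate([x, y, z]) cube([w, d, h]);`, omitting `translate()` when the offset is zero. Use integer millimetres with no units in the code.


translate([467, 332, 0]) cube([58, 58, 516]);
translate([467, 1806, 0]) cube([58, 58, 516]);
translate([2387, 332, 0]) cube([58, 58, 516]);
translate([2387, 1806, 0]) cube([58, 58, 516]);
translate([525, 332, 272]) cube([1862, 34, 123]);
translate([525, 1830, 272]) cube([1862, 34, 123]);
translate([467, 390, 272]) cube([34, 1416, 123]);
translate([2411, 390, 272]) cube([34, 1416, 123]);
translate([650, 332, 395]) cube([67, 1532, 22]);
translate([842, 332, 395]) cube([67, 1532, 22]);
translate([1034, 332, 395]) cube([67, 1532, 22]);
translate([1226, 332, 395]) cube([67, 1532, 22]);
translate([1418, 332, 395]) cube([67, 1532, 22]);
translate([1610, 332, 395]) cube([67, 1532, 22]);
translate([1802, 332, 395]) cube([67, 1532, 22]);
translate([1994, 332, 395]) cube([67, 1532, 22]);
translate([2186, 332, 395]) cube([67, 1532, 22]);


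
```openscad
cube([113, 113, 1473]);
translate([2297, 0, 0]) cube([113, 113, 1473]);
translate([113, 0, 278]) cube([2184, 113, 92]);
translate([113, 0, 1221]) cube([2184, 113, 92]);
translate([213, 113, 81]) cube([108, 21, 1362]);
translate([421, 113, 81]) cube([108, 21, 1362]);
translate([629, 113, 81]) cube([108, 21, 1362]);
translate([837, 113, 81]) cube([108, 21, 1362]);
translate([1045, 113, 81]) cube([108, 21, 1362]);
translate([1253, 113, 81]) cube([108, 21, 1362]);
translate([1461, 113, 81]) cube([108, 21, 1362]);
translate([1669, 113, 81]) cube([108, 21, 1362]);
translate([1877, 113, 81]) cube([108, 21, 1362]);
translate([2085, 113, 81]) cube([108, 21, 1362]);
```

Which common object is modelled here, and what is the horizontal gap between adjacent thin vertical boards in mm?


A fence section. The picket gap is 100 mm.

Two posts, two rails, 10 pickets — a fence section. Span 2184 mm holds 10 pickets of 108 mm with 11 equal gaps: ⌊(2184 − 10·108) / 11⌋ = 100 mm.


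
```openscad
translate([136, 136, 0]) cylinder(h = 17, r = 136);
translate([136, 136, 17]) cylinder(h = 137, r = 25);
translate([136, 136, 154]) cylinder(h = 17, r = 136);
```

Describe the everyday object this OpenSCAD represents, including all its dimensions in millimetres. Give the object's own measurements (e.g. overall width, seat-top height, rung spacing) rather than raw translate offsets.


A spool: two coaxial disc flanges of radius 136 mm and thickness 17 mm, joined by a core cylinder of radius 25 mm and height 137 mm. The lower flange rests on z = 0 and the three cylinders share a vertical axis.


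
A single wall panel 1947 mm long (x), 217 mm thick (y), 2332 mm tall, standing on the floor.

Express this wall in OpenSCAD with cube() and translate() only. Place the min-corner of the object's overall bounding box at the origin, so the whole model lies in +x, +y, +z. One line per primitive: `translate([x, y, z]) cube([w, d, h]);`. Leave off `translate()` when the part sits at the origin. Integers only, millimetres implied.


cube([1947, 217, 2332]);


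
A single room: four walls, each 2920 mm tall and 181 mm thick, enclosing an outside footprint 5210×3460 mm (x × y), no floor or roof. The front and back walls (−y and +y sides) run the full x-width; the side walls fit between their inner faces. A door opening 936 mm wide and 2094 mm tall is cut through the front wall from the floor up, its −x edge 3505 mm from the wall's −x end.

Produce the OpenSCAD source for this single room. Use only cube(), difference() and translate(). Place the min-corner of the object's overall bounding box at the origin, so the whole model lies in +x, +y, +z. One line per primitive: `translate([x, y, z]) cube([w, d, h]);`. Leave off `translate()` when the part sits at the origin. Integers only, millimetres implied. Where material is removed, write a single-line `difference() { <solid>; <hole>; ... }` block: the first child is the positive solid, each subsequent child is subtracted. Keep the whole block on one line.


difference() { cube([5210, 181, 2920]); translate([3505, 0, 0]) cube([936, 181, 2094]); }
translate([0, 3279, 0]) cube([5210, 181, 2920]);
translate([0, 181, 0]) cube([181, 3098, 2920]);
translate([5029, 181, 0]) cube([181, 3098, 2920]);


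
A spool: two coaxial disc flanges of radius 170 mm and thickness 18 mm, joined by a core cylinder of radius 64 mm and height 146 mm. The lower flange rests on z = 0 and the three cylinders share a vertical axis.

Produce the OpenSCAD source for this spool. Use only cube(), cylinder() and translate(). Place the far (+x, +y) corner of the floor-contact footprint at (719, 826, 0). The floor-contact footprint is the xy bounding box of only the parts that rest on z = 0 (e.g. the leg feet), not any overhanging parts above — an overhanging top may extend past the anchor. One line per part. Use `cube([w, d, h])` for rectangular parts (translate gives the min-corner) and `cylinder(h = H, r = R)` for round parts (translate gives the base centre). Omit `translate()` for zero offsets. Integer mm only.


translate([549, 656, 0]) cylinder(h = 18, r = 170);
translate([549, 656, 18]) cylinder(h = 146, r = 64);
translate([549, 656, 164]) cylinder(h = 18, r = 170);


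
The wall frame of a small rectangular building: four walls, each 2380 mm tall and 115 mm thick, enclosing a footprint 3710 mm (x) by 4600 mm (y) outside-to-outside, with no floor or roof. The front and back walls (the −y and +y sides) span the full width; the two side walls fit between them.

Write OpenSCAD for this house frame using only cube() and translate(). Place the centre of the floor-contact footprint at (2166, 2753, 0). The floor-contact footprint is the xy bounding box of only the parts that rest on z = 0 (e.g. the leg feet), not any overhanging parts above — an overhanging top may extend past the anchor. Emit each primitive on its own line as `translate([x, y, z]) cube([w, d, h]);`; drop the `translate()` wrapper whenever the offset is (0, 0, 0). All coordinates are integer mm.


translate([311, 453, 0]) cube([3710, 115, 2380]);
translate([311, 4938, 0]) cube([3710, 115, 2380]);
translate([311, 568, 0]) cube([115, 4370, 2380]);
translate([3906, 568, 0]) cube([115, 4370, 2380]);


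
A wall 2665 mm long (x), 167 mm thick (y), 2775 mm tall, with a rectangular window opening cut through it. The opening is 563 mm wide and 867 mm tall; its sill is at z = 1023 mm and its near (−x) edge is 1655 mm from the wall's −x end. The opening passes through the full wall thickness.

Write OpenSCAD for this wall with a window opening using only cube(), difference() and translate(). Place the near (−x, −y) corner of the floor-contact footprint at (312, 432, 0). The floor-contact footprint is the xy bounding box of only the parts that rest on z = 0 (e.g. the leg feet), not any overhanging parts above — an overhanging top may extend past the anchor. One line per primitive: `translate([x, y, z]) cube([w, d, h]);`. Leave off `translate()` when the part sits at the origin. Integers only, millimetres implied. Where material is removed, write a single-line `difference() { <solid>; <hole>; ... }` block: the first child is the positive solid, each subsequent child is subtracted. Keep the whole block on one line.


difference() { translate([312, 432, 0]) cube([2665, 167, 2775]); translate([1967, 432, 1023]) cube([563, 167, 867]); }


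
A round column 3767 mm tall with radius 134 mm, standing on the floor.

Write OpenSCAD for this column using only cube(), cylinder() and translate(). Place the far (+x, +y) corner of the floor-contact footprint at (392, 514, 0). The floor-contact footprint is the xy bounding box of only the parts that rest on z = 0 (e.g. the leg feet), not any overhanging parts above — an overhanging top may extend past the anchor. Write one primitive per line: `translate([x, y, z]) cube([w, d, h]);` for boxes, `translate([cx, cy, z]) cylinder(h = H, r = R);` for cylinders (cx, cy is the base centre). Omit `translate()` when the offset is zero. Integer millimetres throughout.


translate([258, 380, 0]) cylinder(h = 3767, r = 134);


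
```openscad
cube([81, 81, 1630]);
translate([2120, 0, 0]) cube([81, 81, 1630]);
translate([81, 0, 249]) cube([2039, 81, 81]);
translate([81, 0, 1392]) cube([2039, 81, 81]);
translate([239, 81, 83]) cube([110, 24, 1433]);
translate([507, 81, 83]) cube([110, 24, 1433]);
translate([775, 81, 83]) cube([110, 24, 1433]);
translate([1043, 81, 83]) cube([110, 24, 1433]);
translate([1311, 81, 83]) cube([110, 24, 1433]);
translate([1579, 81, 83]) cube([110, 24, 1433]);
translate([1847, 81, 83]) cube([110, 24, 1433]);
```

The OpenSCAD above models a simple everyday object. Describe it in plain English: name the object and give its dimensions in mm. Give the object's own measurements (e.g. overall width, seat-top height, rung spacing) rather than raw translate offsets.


A fence section. Two 81×81 mm posts, 1630 mm tall, stand on the floor with a clear span of 2039 mm between their inner faces. Two horizontal rails of 81×81 mm section span the gap between the posts with their undersides at z = 249 mm and z = 1392 mm, flush with the posts' −y face. 7 pickets, each 110 mm wide, 24 mm thick and 1433 mm tall, are fixed to the +y face of the rails with their bottoms at z = 83 mm, spaced across the span with a 158 mm gap after the −x post and between neighbouring pickets, with 163 mm left before the +x post.
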